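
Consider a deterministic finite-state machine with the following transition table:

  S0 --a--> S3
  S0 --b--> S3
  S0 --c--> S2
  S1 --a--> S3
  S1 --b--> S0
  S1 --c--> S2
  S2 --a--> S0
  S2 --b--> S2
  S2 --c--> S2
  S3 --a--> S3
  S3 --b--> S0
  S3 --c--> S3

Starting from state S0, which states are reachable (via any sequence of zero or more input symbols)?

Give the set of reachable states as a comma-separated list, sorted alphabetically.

Answer: S0, S2, S3

Derivation:
BFS from S0:
  visit S0: S0--a-->S3 (new), S0--b-->S3 (seen), S0--c-->S2 (new)
  visit S3: S3--a-->S3 (seen), S3--b-->S0 (seen), S3--c-->S3 (seen)
  visit S2: S2--a-->S0 (seen), S2--b-->S2 (seen), S2--c-->S2 (seen)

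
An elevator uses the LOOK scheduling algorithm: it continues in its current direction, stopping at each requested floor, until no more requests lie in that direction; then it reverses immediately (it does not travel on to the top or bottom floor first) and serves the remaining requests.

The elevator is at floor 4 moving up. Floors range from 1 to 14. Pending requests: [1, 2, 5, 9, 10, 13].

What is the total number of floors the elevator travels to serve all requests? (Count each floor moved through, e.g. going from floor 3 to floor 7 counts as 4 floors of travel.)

Answer: 21

Derivation:
Start at floor 4 moving up, LOOK stop order: [5, 9, 10, 13, 2, 1]
  4 → 5: |5-4| = 1, total = 1
  5 → 9: |9-5| = 4, total = 5
  9 → 10: |10-9| = 1, total = 6
  10 → 13: |13-10| = 3, total = 9
  13 → 2: |2-13| = 11, total = 20
  2 → 1: |1-2| = 1, total = 21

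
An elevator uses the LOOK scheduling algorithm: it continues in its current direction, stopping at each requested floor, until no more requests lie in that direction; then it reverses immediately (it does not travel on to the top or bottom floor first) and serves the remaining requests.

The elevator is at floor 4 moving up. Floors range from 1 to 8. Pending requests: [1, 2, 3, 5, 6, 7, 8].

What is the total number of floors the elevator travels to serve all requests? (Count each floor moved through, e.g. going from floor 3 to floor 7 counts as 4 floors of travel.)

Answer: 11

Derivation:
Start at floor 4 moving up, LOOK stop order: [5, 6, 7, 8, 3, 2, 1]
  4 → 5: |5-4| = 1, total = 1
  5 → 6: |6-5| = 1, total = 2
  6 → 7: |7-6| = 1, total = 3
  7 → 8: |8-7| = 1, total = 4
  8 → 3: |3-8| = 5, total = 9
  3 → 2: |2-3| = 1, total = 10
  2 → 1: |1-2| = 1, total = 11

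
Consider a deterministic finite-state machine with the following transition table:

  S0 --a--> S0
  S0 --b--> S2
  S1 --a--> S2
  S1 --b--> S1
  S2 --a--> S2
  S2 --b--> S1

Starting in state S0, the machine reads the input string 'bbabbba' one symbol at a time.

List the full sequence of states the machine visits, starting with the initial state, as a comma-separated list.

Answer: S0, S2, S1, S2, S1, S1, S1, S2

Derivation:
Start: S0
  read 'b': S0 --b--> S2
  read 'b': S2 --b--> S1
  read 'a': S1 --a--> S2
  read 'b': S2 --b--> S1
  read 'b': S1 --b--> S1
  read 'b': S1 --b--> S1
  read 'a': S1 --a--> S2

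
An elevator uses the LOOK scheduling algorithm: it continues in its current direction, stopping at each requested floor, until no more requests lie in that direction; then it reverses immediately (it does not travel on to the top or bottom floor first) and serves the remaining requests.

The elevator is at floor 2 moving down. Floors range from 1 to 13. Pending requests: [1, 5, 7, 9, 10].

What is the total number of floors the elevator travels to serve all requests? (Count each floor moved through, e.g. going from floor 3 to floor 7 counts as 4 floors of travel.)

Answer: 10

Derivation:
Start at floor 2 moving down, LOOK stop order: [1, 5, 7, 9, 10]
  2 → 1: |1-2| = 1, total = 1
  1 → 5: |5-1| = 4, total = 5
  5 → 7: |7-5| = 2, total = 7
  7 → 9: |9-7| = 2, total = 9
  9 → 10: |10-9| = 1, total = 10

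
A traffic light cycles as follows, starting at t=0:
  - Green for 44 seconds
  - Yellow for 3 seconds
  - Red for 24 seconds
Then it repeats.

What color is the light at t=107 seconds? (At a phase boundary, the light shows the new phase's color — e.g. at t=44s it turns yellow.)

Answer: green

Derivation:
Cycle length = 44 + 3 + 24 = 71s
t = 107, phase_t = 107 mod 71 = 36
36 < 44 (green end) → GREEN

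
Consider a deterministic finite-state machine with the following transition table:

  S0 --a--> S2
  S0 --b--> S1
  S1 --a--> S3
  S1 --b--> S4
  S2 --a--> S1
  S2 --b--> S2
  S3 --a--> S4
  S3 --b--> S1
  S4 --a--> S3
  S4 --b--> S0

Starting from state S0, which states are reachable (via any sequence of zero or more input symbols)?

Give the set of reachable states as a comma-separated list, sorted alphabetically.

Answer: S0, S1, S2, S3, S4

Derivation:
BFS from S0:
  visit S0: S0--a-->S2 (new), S0--b-->S1 (new)
  visit S2: S2--a-->S1 (seen), S2--b-->S2 (seen)
  visit S1: S1--a-->S3 (new), S1--b-->S4 (new)
  visit S3: S3--a-->S4 (seen), S3--b-->S1 (seen)
  visit S4: S4--a-->S3 (seen), S4--b-->S0 (seen)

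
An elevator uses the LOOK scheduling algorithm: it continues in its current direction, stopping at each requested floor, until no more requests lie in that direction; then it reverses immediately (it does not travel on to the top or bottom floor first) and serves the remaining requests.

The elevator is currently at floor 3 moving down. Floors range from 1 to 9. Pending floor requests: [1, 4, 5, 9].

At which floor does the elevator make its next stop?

Current floor: 3, direction: down
Requests above: [4, 5, 9]
Requests below: [1]
Moving down and requests lie below → nearest below is max([1]) = 1

Answer: 1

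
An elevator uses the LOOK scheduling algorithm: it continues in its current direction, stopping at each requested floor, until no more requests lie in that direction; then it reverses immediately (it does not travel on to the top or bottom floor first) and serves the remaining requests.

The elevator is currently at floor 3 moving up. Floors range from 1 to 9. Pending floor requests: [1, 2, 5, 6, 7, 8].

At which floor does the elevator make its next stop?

Answer: 5

Derivation:
Current floor: 3, direction: up
Requests above: [5, 6, 7, 8]
Requests below: [1, 2]
Moving up and requests lie above → nearest above is min([5, 6, 7, 8]) = 5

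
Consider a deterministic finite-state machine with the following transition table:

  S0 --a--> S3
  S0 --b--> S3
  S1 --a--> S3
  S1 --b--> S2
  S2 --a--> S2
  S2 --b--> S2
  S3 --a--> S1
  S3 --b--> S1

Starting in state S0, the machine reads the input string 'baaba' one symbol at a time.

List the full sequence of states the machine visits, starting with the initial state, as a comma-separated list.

Start: S0
  read 'b': S0 --b--> S3
  read 'a': S3 --a--> S1
  read 'a': S1 --a--> S3
  read 'b': S3 --b--> S1
  read 'a': S1 --a--> S3

Answer: S0, S3, S1, S3, S1, S3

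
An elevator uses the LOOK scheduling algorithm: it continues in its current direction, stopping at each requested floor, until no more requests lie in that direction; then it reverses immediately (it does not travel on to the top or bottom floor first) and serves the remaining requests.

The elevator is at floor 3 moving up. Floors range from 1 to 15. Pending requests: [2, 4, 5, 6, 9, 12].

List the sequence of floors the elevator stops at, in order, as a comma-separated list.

Answer: 4, 5, 6, 9, 12, 2

Derivation:
Current: 3, moving UP
Serve above first (ascending): [4, 5, 6, 9, 12]
Then reverse, serve below (descending): [2]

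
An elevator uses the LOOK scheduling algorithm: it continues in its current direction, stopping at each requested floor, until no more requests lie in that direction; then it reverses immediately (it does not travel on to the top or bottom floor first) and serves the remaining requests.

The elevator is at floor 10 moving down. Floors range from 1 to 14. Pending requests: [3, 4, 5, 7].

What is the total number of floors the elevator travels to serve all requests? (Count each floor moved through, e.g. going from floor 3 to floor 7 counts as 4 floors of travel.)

Start at floor 10 moving down, LOOK stop order: [7, 5, 4, 3]
  10 → 7: |7-10| = 3, total = 3
  7 → 5: |5-7| = 2, total = 5
  5 → 4: |4-5| = 1, total = 6
  4 → 3: |3-4| = 1, total = 7

Answer: 7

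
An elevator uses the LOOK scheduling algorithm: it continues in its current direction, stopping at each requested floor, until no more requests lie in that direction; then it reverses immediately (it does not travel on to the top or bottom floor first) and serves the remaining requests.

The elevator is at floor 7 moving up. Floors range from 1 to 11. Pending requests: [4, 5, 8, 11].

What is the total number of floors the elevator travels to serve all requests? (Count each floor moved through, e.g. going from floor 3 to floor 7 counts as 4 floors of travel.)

Answer: 11

Derivation:
Start at floor 7 moving up, LOOK stop order: [8, 11, 5, 4]
  7 → 8: |8-7| = 1, total = 1
  8 → 11: |11-8| = 3, total = 4
  11 → 5: |5-11| = 6, total = 10
  5 → 4: |4-5| = 1, total = 11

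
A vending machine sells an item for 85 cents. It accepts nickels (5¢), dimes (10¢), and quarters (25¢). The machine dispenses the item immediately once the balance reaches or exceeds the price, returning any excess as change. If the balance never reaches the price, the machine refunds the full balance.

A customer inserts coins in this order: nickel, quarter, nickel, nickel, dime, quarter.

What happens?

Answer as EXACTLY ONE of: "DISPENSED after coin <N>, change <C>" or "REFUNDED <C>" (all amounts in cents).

Answer: REFUNDED 75

Derivation:
Price: 85¢
Coin 1 (nickel, 5¢): balance = 5¢
Coin 2 (quarter, 25¢): balance = 30¢
Coin 3 (nickel, 5¢): balance = 35¢
Coin 4 (nickel, 5¢): balance = 40¢
Coin 5 (dime, 10¢): balance = 50¢
Coin 6 (quarter, 25¢): balance = 75¢
All coins inserted, balance 75¢ < price 85¢ → REFUND 75¢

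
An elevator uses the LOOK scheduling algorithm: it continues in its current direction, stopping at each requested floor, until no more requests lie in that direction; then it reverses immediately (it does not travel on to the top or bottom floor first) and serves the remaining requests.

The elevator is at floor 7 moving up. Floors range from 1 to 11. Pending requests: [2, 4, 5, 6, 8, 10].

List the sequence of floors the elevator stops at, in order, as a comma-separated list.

Answer: 8, 10, 6, 5, 4, 2

Derivation:
Current: 7, moving UP
Serve above first (ascending): [8, 10]
Then reverse, serve below (descending): [6, 5, 4, 2]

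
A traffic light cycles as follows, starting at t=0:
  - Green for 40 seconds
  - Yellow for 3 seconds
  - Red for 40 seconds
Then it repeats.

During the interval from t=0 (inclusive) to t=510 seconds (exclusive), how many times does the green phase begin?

Cycle = 40+3+40 = 83s
green phase starts at t = k*83 + 0 for k=0,1,2,...
Need k*83+0 < 510 → k < 6.145
k ∈ {0, ..., 6} → 7 starts

Answer: 7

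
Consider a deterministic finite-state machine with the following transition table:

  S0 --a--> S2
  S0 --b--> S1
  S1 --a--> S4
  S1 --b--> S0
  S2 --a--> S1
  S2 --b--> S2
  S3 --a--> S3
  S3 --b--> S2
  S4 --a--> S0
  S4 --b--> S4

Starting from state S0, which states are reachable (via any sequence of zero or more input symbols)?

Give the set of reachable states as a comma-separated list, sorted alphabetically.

Answer: S0, S1, S2, S4

Derivation:
BFS from S0:
  visit S0: S0--a-->S2 (new), S0--b-->S1 (new)
  visit S2: S2--a-->S1 (seen), S2--b-->S2 (seen)
  visit S1: S1--a-->S4 (new), S1--b-->S0 (seen)
  visit S4: S4--a-->S0 (seen), S4--b-->S4 (seen)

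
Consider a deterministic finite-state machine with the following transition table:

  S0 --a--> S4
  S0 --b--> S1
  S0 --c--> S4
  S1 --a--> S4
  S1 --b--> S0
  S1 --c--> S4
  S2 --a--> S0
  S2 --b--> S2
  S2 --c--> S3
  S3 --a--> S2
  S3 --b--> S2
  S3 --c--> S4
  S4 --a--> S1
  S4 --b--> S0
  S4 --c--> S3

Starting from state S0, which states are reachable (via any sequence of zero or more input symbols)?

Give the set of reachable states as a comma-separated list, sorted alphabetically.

BFS from S0:
  visit S0: S0--a-->S4 (new), S0--b-->S1 (new), S0--c-->S4 (seen)
  visit S4: S4--a-->S1 (seen), S4--b-->S0 (seen), S4--c-->S3 (new)
  visit S1: S1--a-->S4 (seen), S1--b-->S0 (seen), S1--c-->S4 (seen)
  visit S3: S3--a-->S2 (new), S3--b-->S2 (seen), S3--c-->S4 (seen)
  visit S2: S2--a-->S0 (seen), S2--b-->S2 (seen), S2--c-->S3 (seen)

Answer: S0, S1, S2, S3, S4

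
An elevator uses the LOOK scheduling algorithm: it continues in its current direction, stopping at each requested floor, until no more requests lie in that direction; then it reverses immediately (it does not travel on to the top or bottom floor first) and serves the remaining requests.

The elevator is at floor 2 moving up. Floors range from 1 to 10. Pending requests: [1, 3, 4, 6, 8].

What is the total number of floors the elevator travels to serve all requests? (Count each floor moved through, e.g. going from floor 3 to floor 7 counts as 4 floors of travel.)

Start at floor 2 moving up, LOOK stop order: [3, 4, 6, 8, 1]
  2 → 3: |3-2| = 1, total = 1
  3 → 4: |4-3| = 1, total = 2
  4 → 6: |6-4| = 2, total = 4
  6 → 8: |8-6| = 2, total = 6
  8 → 1: |1-8| = 7, total = 13

Answer: 13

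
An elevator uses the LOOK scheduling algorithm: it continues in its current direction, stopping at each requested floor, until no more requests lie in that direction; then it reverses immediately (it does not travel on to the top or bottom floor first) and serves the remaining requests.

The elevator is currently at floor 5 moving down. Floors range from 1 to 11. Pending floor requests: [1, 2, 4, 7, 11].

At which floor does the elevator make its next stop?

Current floor: 5, direction: down
Requests above: [7, 11]
Requests below: [1, 2, 4]
Moving down and requests lie below → nearest below is max([1, 2, 4]) = 4

Answer: 4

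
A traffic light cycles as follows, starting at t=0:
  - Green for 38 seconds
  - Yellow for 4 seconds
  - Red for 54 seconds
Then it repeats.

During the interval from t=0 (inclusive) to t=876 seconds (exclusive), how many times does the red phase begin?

Answer: 9

Derivation:
Cycle = 38+4+54 = 96s
red phase starts at t = k*96 + 42 for k=0,1,2,...
Need k*96+42 < 876 → k < 8.688
k ∈ {0, ..., 8} → 9 starts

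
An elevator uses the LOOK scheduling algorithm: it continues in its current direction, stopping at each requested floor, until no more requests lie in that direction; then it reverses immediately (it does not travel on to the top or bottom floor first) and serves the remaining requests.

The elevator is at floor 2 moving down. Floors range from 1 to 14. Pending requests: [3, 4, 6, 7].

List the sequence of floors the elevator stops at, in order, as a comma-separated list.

Current: 2, moving DOWN
Serve below first (descending): []
Then reverse, serve above (ascending): [3, 4, 6, 7]

Answer: 3, 4, 6, 7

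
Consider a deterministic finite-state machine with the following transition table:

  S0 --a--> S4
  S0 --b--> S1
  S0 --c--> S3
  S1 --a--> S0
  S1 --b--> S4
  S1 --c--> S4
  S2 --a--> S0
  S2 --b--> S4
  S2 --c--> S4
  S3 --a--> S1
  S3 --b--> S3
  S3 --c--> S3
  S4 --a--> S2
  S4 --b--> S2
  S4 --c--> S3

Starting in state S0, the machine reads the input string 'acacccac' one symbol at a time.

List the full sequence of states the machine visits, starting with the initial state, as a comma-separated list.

Start: S0
  read 'a': S0 --a--> S4
  read 'c': S4 --c--> S3
  read 'a': S3 --a--> S1
  read 'c': S1 --c--> S4
  read 'c': S4 --c--> S3
  read 'c': S3 --c--> S3
  read 'a': S3 --a--> S1
  read 'c': S1 --c--> S4

Answer: S0, S4, S3, S1, S4, S3, S3, S1, S4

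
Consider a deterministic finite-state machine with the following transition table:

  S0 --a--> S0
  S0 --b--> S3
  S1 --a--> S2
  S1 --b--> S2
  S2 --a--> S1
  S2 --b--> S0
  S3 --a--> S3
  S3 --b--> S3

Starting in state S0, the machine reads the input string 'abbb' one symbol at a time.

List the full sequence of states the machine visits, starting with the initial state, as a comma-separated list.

Start: S0
  read 'a': S0 --a--> S0
  read 'b': S0 --b--> S3
  read 'b': S3 --b--> S3
  read 'b': S3 --b--> S3

Answer: S0, S0, S3, S3, S3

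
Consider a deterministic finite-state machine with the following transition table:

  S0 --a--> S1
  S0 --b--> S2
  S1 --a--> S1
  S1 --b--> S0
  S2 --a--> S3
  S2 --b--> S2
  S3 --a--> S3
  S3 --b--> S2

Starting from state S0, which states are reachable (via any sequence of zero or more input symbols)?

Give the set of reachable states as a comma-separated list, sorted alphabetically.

BFS from S0:
  visit S0: S0--a-->S1 (new), S0--b-->S2 (new)
  visit S1: S1--a-->S1 (seen), S1--b-->S0 (seen)
  visit S2: S2--a-->S3 (new), S2--b-->S2 (seen)
  visit S3: S3--a-->S3 (seen), S3--b-->S2 (seen)

Answer: S0, S1, S2, S3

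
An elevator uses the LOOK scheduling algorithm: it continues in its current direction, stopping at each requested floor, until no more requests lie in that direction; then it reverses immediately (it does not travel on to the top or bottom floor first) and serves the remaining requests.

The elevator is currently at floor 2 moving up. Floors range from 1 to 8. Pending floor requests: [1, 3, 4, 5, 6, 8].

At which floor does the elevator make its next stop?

Answer: 3

Derivation:
Current floor: 2, direction: up
Requests above: [3, 4, 5, 6, 8]
Requests below: [1]
Moving up and requests lie above → nearest above is min([3, 4, 5, 6, 8]) = 3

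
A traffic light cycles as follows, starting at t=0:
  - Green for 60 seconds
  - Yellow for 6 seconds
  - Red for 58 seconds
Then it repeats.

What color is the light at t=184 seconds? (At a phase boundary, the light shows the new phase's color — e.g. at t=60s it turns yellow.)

Answer: yellow

Derivation:
Cycle length = 60 + 6 + 58 = 124s
t = 184, phase_t = 184 mod 124 = 60
60 <= 60 < 66 (yellow end) → YELLOW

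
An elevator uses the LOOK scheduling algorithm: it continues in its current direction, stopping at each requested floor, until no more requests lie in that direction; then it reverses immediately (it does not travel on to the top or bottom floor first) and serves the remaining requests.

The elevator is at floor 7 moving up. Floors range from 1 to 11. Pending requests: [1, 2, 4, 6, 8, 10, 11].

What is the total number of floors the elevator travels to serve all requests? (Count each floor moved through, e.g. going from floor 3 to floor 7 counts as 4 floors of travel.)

Start at floor 7 moving up, LOOK stop order: [8, 10, 11, 6, 4, 2, 1]
  7 → 8: |8-7| = 1, total = 1
  8 → 10: |10-8| = 2, total = 3
  10 → 11: |11-10| = 1, total = 4
  11 → 6: |6-11| = 5, total = 9
  6 → 4: |4-6| = 2, total = 11
  4 → 2: |2-4| = 2, total = 13
  2 → 1: |1-2| = 1, total = 14

Answer: 14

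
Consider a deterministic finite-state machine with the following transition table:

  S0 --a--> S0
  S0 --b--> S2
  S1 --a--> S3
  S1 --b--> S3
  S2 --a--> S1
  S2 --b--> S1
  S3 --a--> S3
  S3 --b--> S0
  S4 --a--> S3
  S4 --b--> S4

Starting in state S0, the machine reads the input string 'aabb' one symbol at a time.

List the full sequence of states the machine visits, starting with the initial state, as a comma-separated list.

Answer: S0, S0, S0, S2, S1

Derivation:
Start: S0
  read 'a': S0 --a--> S0
  read 'a': S0 --a--> S0
  read 'b': S0 --b--> S2
  read 'b': S2 --b--> S1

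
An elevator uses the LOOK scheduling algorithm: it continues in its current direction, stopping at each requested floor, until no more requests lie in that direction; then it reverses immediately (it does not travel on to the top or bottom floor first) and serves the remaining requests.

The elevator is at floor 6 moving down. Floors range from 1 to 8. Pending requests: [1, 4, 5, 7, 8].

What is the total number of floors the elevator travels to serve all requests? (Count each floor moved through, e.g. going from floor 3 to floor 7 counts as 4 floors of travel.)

Start at floor 6 moving down, LOOK stop order: [5, 4, 1, 7, 8]
  6 → 5: |5-6| = 1, total = 1
  5 → 4: |4-5| = 1, total = 2
  4 → 1: |1-4| = 3, total = 5
  1 → 7: |7-1| = 6, total = 11
  7 → 8: |8-7| = 1, total = 12

Answer: 12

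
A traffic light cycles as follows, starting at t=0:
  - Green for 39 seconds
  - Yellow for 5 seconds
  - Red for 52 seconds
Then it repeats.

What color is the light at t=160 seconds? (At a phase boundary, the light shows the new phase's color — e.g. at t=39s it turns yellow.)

Cycle length = 39 + 5 + 52 = 96s
t = 160, phase_t = 160 mod 96 = 64
64 >= 44 → RED

Answer: red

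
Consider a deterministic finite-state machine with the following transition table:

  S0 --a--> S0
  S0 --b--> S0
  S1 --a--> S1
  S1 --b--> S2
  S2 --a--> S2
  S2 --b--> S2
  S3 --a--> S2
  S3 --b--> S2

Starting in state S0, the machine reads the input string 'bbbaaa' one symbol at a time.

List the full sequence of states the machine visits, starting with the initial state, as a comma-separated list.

Answer: S0, S0, S0, S0, S0, S0, S0

Derivation:
Start: S0
  read 'b': S0 --b--> S0
  read 'b': S0 --b--> S0
  read 'b': S0 --b--> S0
  read 'a': S0 --a--> S0
  read 'a': S0 --a--> S0
  read 'a': S0 --a--> S0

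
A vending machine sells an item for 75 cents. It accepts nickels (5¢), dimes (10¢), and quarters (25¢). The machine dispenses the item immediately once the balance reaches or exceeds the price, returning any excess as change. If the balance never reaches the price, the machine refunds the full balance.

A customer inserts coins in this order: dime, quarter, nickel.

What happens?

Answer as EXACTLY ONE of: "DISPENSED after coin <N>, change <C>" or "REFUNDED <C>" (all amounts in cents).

Price: 75¢
Coin 1 (dime, 10¢): balance = 10¢
Coin 2 (quarter, 25¢): balance = 35¢
Coin 3 (nickel, 5¢): balance = 40¢
All coins inserted, balance 40¢ < price 75¢ → REFUND 40¢

Answer: REFUNDED 40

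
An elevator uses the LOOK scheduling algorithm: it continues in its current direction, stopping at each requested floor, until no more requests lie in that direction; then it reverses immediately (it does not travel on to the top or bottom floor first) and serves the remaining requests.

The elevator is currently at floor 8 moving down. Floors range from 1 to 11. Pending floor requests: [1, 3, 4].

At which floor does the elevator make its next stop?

Current floor: 8, direction: down
Requests above: []
Requests below: [1, 3, 4]
Moving down and requests lie below → nearest below is max([1, 3, 4]) = 4

Answer: 4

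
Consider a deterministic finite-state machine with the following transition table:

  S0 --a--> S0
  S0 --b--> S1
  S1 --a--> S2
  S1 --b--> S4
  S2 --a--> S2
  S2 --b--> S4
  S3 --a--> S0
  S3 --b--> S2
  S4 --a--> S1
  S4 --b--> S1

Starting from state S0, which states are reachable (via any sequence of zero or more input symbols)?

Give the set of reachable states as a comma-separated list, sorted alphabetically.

BFS from S0:
  visit S0: S0--a-->S0 (seen), S0--b-->S1 (new)
  visit S1: S1--a-->S2 (new), S1--b-->S4 (new)
  visit S2: S2--a-->S2 (seen), S2--b-->S4 (seen)
  visit S4: S4--a-->S1 (seen), S4--b-->S1 (seen)

Answer: S0, S1, S2, S4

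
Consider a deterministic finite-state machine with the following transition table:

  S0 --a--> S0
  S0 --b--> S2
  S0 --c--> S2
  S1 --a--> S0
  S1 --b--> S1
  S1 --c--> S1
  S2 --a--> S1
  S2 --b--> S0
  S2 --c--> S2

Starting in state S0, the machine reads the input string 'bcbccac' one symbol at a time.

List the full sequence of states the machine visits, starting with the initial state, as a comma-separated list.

Start: S0
  read 'b': S0 --b--> S2
  read 'c': S2 --c--> S2
  read 'b': S2 --b--> S0
  read 'c': S0 --c--> S2
  read 'c': S2 --c--> S2
  read 'a': S2 --a--> S1
  read 'c': S1 --c--> S1

Answer: S0, S2, S2, S0, S2, S2, S1, S1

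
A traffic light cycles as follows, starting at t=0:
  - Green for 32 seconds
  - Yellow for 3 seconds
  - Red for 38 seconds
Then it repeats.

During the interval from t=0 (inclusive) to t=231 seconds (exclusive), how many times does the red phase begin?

Cycle = 32+3+38 = 73s
red phase starts at t = k*73 + 35 for k=0,1,2,...
Need k*73+35 < 231 → k < 2.685
k ∈ {0, ..., 2} → 3 starts

Answer: 3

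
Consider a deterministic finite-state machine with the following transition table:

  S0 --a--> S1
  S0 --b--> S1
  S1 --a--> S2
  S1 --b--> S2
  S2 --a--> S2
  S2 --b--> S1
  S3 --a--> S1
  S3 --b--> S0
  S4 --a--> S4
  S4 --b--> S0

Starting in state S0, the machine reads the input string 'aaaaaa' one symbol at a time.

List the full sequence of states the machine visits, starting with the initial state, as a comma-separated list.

Answer: S0, S1, S2, S2, S2, S2, S2

Derivation:
Start: S0
  read 'a': S0 --a--> S1
  read 'a': S1 --a--> S2
  read 'a': S2 --a--> S2
  read 'a': S2 --a--> S2
  read 'a': S2 --a--> S2
  read 'a': S2 --a--> S2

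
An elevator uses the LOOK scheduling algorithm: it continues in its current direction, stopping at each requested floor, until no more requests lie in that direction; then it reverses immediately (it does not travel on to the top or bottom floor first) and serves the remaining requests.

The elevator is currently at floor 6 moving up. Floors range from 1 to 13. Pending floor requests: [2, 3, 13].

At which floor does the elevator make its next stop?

Answer: 13

Derivation:
Current floor: 6, direction: up
Requests above: [13]
Requests below: [2, 3]
Moving up and requests lie above → nearest above is min([13]) = 13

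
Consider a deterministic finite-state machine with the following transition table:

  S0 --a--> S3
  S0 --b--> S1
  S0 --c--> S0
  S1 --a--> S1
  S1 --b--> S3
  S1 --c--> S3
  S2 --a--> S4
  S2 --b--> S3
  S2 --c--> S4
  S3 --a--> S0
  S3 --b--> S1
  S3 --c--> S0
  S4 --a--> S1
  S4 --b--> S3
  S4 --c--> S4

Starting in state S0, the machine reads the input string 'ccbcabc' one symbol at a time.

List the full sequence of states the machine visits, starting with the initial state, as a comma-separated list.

Answer: S0, S0, S0, S1, S3, S0, S1, S3

Derivation:
Start: S0
  read 'c': S0 --c--> S0
  read 'c': S0 --c--> S0
  read 'b': S0 --b--> S1
  read 'c': S1 --c--> S3
  read 'a': S3 --a--> S0
  read 'b': S0 --b--> S1
  read 'c': S1 --c--> S3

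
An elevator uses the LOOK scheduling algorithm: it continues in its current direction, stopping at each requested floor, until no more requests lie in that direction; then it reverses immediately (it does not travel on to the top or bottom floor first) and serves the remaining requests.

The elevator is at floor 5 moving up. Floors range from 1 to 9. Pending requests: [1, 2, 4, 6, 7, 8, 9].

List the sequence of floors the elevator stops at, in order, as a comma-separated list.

Answer: 6, 7, 8, 9, 4, 2, 1

Derivation:
Current: 5, moving UP
Serve above first (ascending): [6, 7, 8, 9]
Then reverse, serve below (descending): [4, 2, 1]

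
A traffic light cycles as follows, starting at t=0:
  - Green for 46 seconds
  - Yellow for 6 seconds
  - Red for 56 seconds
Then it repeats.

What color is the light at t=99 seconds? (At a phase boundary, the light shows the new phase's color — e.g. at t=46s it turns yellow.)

Cycle length = 46 + 6 + 56 = 108s
t = 99, phase_t = 99 mod 108 = 99
99 >= 52 → RED

Answer: red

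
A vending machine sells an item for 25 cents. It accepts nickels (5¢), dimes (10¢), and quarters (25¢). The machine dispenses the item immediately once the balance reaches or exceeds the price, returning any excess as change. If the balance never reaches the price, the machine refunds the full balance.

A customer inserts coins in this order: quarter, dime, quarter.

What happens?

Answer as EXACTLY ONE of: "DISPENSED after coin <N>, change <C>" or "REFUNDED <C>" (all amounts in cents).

Answer: DISPENSED after coin 1, change 0

Derivation:
Price: 25¢
Coin 1 (quarter, 25¢): balance = 25¢
  → balance >= price → DISPENSE, change = 25 - 25 = 0¢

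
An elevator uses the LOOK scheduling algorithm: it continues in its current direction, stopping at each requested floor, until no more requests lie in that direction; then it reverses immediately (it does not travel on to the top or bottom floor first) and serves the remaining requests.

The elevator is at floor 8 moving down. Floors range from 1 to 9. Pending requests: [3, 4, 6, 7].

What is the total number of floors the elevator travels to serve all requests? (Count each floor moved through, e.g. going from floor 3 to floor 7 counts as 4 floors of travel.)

Start at floor 8 moving down, LOOK stop order: [7, 6, 4, 3]
  8 → 7: |7-8| = 1, total = 1
  7 → 6: |6-7| = 1, total = 2
  6 → 4: |4-6| = 2, total = 4
  4 → 3: |3-4| = 1, total = 5

Answer: 5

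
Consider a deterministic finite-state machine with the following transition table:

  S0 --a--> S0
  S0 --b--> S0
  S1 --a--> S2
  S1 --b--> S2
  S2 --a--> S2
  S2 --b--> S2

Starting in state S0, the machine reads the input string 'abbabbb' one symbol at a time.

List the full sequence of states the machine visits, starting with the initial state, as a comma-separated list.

Answer: S0, S0, S0, S0, S0, S0, S0, S0

Derivation:
Start: S0
  read 'a': S0 --a--> S0
  read 'b': S0 --b--> S0
  read 'b': S0 --b--> S0
  read 'a': S0 --a--> S0
  read 'b': S0 --b--> S0
  read 'b': S0 --b--> S0
  read 'b': S0 --b--> S0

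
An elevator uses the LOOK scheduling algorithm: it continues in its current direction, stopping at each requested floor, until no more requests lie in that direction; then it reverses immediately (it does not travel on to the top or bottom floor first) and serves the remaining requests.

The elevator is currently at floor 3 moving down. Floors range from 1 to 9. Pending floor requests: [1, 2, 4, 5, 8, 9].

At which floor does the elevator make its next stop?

Current floor: 3, direction: down
Requests above: [4, 5, 8, 9]
Requests below: [1, 2]
Moving down and requests lie below → nearest below is max([1, 2]) = 2

Answer: 2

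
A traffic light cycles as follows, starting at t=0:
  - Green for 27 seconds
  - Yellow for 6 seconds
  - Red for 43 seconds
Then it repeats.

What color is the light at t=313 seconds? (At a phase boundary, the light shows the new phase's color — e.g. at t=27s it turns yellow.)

Answer: green

Derivation:
Cycle length = 27 + 6 + 43 = 76s
t = 313, phase_t = 313 mod 76 = 9
9 < 27 (green end) → GREEN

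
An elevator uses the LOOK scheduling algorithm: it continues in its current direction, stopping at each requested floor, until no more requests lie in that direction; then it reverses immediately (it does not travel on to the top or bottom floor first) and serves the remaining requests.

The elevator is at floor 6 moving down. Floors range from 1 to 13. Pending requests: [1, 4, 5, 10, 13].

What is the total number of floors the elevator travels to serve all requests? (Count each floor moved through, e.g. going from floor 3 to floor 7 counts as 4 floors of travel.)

Start at floor 6 moving down, LOOK stop order: [5, 4, 1, 10, 13]
  6 → 5: |5-6| = 1, total = 1
  5 → 4: |4-5| = 1, total = 2
  4 → 1: |1-4| = 3, total = 5
  1 → 10: |10-1| = 9, total = 14
  10 → 13: |13-10| = 3, total = 17

Answer: 17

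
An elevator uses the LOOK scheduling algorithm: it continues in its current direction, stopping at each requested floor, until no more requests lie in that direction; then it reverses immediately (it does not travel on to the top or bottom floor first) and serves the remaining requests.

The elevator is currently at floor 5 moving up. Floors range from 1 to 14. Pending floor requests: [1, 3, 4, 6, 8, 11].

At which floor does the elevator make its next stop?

Answer: 6

Derivation:
Current floor: 5, direction: up
Requests above: [6, 8, 11]
Requests below: [1, 3, 4]
Moving up and requests lie above → nearest above is min([6, 8, 11]) = 6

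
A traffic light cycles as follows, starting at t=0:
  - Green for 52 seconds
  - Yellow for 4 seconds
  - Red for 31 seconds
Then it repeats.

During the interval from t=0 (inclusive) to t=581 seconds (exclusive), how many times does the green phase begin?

Answer: 7

Derivation:
Cycle = 52+4+31 = 87s
green phase starts at t = k*87 + 0 for k=0,1,2,...
Need k*87+0 < 581 → k < 6.678
k ∈ {0, ..., 6} → 7 starts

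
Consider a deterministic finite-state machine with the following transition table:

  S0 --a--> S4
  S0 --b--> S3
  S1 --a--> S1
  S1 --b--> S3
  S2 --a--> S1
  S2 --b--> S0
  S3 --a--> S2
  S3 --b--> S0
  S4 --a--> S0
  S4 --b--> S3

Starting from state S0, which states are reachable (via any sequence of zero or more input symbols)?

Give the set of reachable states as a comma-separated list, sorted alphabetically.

BFS from S0:
  visit S0: S0--a-->S4 (new), S0--b-->S3 (new)
  visit S4: S4--a-->S0 (seen), S4--b-->S3 (seen)
  visit S3: S3--a-->S2 (new), S3--b-->S0 (seen)
  visit S2: S2--a-->S1 (new), S2--b-->S0 (seen)
  visit S1: S1--a-->S1 (seen), S1--b-->S3 (seen)

Answer: S0, S1, S2, S3, S4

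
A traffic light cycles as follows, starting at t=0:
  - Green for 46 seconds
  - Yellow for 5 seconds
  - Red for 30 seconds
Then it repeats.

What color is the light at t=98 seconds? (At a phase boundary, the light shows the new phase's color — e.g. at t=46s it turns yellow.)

Cycle length = 46 + 5 + 30 = 81s
t = 98, phase_t = 98 mod 81 = 17
17 < 46 (green end) → GREEN

Answer: green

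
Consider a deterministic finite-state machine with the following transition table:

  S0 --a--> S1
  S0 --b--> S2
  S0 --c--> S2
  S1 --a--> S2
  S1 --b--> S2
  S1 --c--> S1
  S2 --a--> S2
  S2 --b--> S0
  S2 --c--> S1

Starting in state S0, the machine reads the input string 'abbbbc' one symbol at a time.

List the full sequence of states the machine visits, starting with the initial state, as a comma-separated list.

Answer: S0, S1, S2, S0, S2, S0, S2

Derivation:
Start: S0
  read 'a': S0 --a--> S1
  read 'b': S1 --b--> S2
  read 'b': S2 --b--> S0
  read 'b': S0 --b--> S2
  read 'b': S2 --b--> S0
  read 'c': S0 --c--> S2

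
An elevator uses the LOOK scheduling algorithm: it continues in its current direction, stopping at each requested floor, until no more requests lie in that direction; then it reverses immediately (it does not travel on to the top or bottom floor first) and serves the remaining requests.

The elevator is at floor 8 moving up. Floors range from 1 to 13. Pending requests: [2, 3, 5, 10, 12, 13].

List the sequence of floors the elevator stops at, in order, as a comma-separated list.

Answer: 10, 12, 13, 5, 3, 2

Derivation:
Current: 8, moving UP
Serve above first (ascending): [10, 12, 13]
Then reverse, serve below (descending): [5, 3, 2]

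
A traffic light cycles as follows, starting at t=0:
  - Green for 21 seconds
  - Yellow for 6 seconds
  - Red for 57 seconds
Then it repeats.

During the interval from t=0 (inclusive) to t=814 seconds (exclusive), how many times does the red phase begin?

Cycle = 21+6+57 = 84s
red phase starts at t = k*84 + 27 for k=0,1,2,...
Need k*84+27 < 814 → k < 9.369
k ∈ {0, ..., 9} → 10 starts

Answer: 10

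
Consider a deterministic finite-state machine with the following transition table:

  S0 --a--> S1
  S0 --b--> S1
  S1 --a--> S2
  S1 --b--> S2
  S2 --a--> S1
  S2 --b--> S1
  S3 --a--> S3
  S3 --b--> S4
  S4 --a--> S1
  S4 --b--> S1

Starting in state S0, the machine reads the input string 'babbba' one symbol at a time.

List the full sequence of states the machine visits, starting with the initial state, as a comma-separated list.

Start: S0
  read 'b': S0 --b--> S1
  read 'a': S1 --a--> S2
  read 'b': S2 --b--> S1
  read 'b': S1 --b--> S2
  read 'b': S2 --b--> S1
  read 'a': S1 --a--> S2

Answer: S0, S1, S2, S1, S2, S1, S2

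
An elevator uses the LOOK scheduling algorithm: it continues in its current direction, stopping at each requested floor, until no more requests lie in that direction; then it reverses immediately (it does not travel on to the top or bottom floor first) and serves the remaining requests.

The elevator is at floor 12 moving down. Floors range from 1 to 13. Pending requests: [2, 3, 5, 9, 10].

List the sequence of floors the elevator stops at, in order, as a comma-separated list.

Answer: 10, 9, 5, 3, 2

Derivation:
Current: 12, moving DOWN
Serve below first (descending): [10, 9, 5, 3, 2]
Then reverse, serve above (ascending): []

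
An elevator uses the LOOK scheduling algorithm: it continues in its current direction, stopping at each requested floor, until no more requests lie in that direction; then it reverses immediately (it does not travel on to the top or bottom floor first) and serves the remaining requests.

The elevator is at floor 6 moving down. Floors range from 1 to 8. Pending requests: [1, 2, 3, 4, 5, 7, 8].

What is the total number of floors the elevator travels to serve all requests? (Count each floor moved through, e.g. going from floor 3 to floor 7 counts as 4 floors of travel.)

Answer: 12

Derivation:
Start at floor 6 moving down, LOOK stop order: [5, 4, 3, 2, 1, 7, 8]
  6 → 5: |5-6| = 1, total = 1
  5 → 4: |4-5| = 1, total = 2
  4 → 3: |3-4| = 1, total = 3
  3 → 2: |2-3| = 1, total = 4
  2 → 1: |1-2| = 1, total = 5
  1 → 7: |7-1| = 6, total = 11
  7 → 8: |8-7| = 1, total = 12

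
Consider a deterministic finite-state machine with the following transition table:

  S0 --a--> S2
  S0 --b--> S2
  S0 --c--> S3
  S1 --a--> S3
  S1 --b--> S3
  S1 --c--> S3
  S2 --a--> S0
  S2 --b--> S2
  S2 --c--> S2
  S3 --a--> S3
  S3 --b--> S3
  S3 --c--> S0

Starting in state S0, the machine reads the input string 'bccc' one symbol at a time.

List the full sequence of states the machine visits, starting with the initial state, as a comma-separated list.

Answer: S0, S2, S2, S2, S2

Derivation:
Start: S0
  read 'b': S0 --b--> S2
  read 'c': S2 --c--> S2
  read 'c': S2 --c--> S2
  read 'c': S2 --c--> S2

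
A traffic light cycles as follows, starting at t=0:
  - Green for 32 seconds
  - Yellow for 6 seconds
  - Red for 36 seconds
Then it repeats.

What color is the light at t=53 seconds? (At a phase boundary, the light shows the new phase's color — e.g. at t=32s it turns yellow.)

Answer: red

Derivation:
Cycle length = 32 + 6 + 36 = 74s
t = 53, phase_t = 53 mod 74 = 53
53 >= 38 → RED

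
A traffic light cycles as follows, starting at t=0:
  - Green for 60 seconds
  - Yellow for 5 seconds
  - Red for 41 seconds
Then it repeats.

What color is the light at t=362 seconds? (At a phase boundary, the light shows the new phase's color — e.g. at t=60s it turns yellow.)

Answer: green

Derivation:
Cycle length = 60 + 5 + 41 = 106s
t = 362, phase_t = 362 mod 106 = 44
44 < 60 (green end) → GREEN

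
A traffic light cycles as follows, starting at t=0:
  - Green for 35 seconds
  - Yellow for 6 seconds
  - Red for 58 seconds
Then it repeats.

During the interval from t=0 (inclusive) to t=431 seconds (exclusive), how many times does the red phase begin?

Answer: 4

Derivation:
Cycle = 35+6+58 = 99s
red phase starts at t = k*99 + 41 for k=0,1,2,...
Need k*99+41 < 431 → k < 3.939
k ∈ {0, ..., 3} → 4 starts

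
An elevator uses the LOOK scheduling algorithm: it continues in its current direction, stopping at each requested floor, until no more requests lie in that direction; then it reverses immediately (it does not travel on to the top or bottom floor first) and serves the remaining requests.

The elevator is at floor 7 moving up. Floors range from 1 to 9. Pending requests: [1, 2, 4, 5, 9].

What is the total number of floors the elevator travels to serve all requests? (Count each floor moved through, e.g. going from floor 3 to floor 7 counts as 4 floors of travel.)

Start at floor 7 moving up, LOOK stop order: [9, 5, 4, 2, 1]
  7 → 9: |9-7| = 2, total = 2
  9 → 5: |5-9| = 4, total = 6
  5 → 4: |4-5| = 1, total = 7
  4 → 2: |2-4| = 2, total = 9
  2 → 1: |1-2| = 1, total = 10

Answer: 10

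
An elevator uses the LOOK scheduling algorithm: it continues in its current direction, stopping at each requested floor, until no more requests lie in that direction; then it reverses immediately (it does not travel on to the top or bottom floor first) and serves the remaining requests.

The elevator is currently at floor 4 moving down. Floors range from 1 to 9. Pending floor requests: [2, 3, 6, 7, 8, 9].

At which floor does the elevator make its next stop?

Current floor: 4, direction: down
Requests above: [6, 7, 8, 9]
Requests below: [2, 3]
Moving down and requests lie below → nearest below is max([2, 3]) = 3

Answer: 3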